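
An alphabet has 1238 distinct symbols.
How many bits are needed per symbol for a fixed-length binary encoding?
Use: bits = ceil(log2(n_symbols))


log2(1238) = 10.2738
Bracket: 2^10 = 1024 < 1238 <= 2^11 = 2048
So ceil(log2(1238)) = 11

bits = ceil(log2(1238)) = ceil(10.2738) = 11 bits


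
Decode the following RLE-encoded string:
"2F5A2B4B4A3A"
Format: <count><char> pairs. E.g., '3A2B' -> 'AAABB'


Expanding each <count><char> pair:
  2F -> 'FF'
  5A -> 'AAAAA'
  2B -> 'BB'
  4B -> 'BBBB'
  4A -> 'AAAA'
  3A -> 'AAA'

Decoded = FFAAAAABBBBBBAAAAAAA


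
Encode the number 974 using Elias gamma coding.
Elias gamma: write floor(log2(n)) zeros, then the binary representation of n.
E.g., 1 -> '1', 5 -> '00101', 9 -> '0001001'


num_bits = floor(log2(974)) + 1 = 10
leading_zeros = num_bits - 1 = 9
binary(974) = 1111001110

Elias gamma(974) = '000000000' + '1111001110' = 0000000001111001110 (19 bits)


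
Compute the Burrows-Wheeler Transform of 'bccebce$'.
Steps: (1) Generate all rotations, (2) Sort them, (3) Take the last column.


Rotations (sorted):
  0: $bccebce -> last char: e
  1: bccebce$ -> last char: $
  2: bce$bcce -> last char: e
  3: ccebce$b -> last char: b
  4: ce$bcceb -> last char: b
  5: cebce$bc -> last char: c
  6: e$bccebc -> last char: c
  7: ebce$bcc -> last char: c


BWT = e$ebbccc


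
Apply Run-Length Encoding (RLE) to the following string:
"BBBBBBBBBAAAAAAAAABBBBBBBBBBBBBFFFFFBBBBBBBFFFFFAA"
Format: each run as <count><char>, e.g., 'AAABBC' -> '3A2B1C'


Scanning runs left to right:
  i=0: run of 'B' x 9 -> '9B'
  i=9: run of 'A' x 9 -> '9A'
  i=18: run of 'B' x 13 -> '13B'
  i=31: run of 'F' x 5 -> '5F'
  i=36: run of 'B' x 7 -> '7B'
  i=43: run of 'F' x 5 -> '5F'
  i=48: run of 'A' x 2 -> '2A'

RLE = 9B9A13B5F7B5F2A


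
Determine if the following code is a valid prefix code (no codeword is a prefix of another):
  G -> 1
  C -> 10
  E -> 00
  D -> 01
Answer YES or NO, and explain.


Checking each pair (does one codeword prefix another?):
  G='1' vs C='10': prefix -- VIOLATION

NO -- this is NOT a valid prefix code. G (1) is a prefix of C (10).


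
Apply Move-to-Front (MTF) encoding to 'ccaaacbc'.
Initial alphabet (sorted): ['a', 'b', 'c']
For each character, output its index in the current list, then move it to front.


MTF encoding:
'c': index 2 in ['a', 'b', 'c'] -> ['c', 'a', 'b']
'c': index 0 in ['c', 'a', 'b'] -> ['c', 'a', 'b']
'a': index 1 in ['c', 'a', 'b'] -> ['a', 'c', 'b']
'a': index 0 in ['a', 'c', 'b'] -> ['a', 'c', 'b']
'a': index 0 in ['a', 'c', 'b'] -> ['a', 'c', 'b']
'c': index 1 in ['a', 'c', 'b'] -> ['c', 'a', 'b']
'b': index 2 in ['c', 'a', 'b'] -> ['b', 'c', 'a']
'c': index 1 in ['b', 'c', 'a'] -> ['c', 'b', 'a']


Output: [2, 0, 1, 0, 0, 1, 2, 1]


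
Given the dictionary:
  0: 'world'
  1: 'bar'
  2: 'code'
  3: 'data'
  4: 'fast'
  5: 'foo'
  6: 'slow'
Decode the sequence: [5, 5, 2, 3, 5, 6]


Look up each index in the dictionary:
  5 -> 'foo'
  5 -> 'foo'
  2 -> 'code'
  3 -> 'data'
  5 -> 'foo'
  6 -> 'slow'

Decoded: "foo foo code data foo slow"


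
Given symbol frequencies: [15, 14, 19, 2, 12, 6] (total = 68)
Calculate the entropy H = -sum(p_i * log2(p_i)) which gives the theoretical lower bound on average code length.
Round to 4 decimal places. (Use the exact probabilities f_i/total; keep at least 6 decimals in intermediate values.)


Per-symbol terms -p_i * log2(p_i) with p_i = f_i/68:
  p = 15/68 = 0.220588: log2(p) = -2.180572, -p*log2(p) = 0.481009
  p = 14/68 = 0.205882: log2(p) = -2.280108, -p*log2(p) = 0.469434
  p = 19/68 = 0.279412: log2(p) = -1.839535, -p*log2(p) = 0.513988
  p = 2/68 = 0.029412: log2(p) = -5.087463, -p*log2(p) = 0.149631
  p = 12/68 = 0.176471: log2(p) = -2.502500, -p*log2(p) = 0.441618
  p = 6/68 = 0.088235: log2(p) = -3.502500, -p*log2(p) = 0.309044
H = 0.481009 + 0.469434 + 0.513988 + 0.149631 + 0.441618 + 0.309044 = 2.364724

H = 2.3647 bits/symbol


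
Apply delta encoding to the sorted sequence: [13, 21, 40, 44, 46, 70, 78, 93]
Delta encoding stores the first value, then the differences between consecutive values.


First value: 13
Deltas:
  21 - 13 = 8
  40 - 21 = 19
  44 - 40 = 4
  46 - 44 = 2
  70 - 46 = 24
  78 - 70 = 8
  93 - 78 = 15


Delta encoded: [13, 8, 19, 4, 2, 24, 8, 15]


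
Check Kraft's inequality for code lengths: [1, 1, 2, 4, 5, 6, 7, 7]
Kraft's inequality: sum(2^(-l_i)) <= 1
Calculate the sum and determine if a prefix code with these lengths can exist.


Sum = 2^(-1) + 2^(-1) + 2^(-2) + 2^(-4) + 2^(-5) + 2^(-6) + 2^(-7) + 2^(-7)
    = 0.5 + 0.5 + 0.25 + 0.0625 + 0.03125 + 0.015625 + 0.0078125 + 0.0078125
    = 176/128 = 1.375
Since 1.375 > 1, Kraft's inequality is NOT satisfied.
A prefix code with these lengths CANNOT exist.

Kraft sum = 1.375. Not satisfied.


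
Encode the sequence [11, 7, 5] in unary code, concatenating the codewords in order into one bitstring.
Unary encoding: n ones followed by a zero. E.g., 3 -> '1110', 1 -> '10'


Encode each number as n ones followed by a terminating 0:
  11 -> 111111111110 (12 bits)
  7 -> 11111110 (8 bits)
  5 -> 111110 (6 bits)
Total length = 12 + 8 + 6 = 26 bits.

Unary([11, 7, 5]) = 11111111111011111110111110 (26 bits)


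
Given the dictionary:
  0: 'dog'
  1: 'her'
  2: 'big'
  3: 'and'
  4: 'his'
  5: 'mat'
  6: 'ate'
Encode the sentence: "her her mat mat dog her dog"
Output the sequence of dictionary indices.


Look up each word in the dictionary:
  'her' -> 1
  'her' -> 1
  'mat' -> 5
  'mat' -> 5
  'dog' -> 0
  'her' -> 1
  'dog' -> 0

Encoded: [1, 1, 5, 5, 0, 1, 0]


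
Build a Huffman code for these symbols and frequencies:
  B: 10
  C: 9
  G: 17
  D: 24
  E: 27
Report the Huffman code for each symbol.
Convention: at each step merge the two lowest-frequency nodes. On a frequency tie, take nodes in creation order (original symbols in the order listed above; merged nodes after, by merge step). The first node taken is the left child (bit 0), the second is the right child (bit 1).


Huffman tree construction:
Step 1: Merge C(9) + B(10) = 19
Step 2: Merge G(17) + (C+B)(19) = 36
Step 3: Merge D(24) + E(27) = 51
Step 4: Merge (G+(C+B))(36) + (D+E)(51) = 87
Read each symbol's code off the tree from the root (left child = 0, right child = 1).

Codes:
  B: 011 (length 3)
  C: 010 (length 3)
  G: 00 (length 2)
  D: 10 (length 2)
  E: 11 (length 2)
Average code length: 193/87 = 2.2184 bits/symbol


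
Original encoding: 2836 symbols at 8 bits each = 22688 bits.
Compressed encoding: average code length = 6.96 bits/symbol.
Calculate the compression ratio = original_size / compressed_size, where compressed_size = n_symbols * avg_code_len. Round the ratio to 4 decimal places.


original_size = n_symbols * orig_bits = 2836 * 8 = 22688 bits
compressed_size = n_symbols * avg_code_len = 2836 * 6.96 = 19738.56 bits
ratio = original_size / compressed_size = 22688 / 19738.56 = 1.1494

Compression ratio = 1.1494


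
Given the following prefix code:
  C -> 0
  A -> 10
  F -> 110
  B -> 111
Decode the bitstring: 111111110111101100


Decoding step by step:
Bits 111 -> B
Bits 111 -> B
Bits 110 -> F
Bits 111 -> B
Bits 10 -> A
Bits 110 -> F
Bits 0 -> C


Decoded message: BBFBAFC


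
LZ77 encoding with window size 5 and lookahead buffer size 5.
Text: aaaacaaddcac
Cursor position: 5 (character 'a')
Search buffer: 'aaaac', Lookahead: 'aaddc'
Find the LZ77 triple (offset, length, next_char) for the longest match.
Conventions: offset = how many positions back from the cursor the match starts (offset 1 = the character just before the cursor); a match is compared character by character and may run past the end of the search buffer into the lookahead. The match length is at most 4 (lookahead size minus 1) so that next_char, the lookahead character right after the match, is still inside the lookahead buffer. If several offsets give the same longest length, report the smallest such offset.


Try each offset into the search buffer:
  offset=1 (pos 4, char 'c'): match length 0
  offset=2 (pos 3, char 'a'): match length 1
  offset=3 (pos 2, char 'a'): match length 2
  offset=4 (pos 1, char 'a'): match length 2
  offset=5 (pos 0, char 'a'): match length 2
Longest match has length 2, found at offsets 3, 4, 5; take the smallest, offset 3.
next_char = character at position 5 + 2 = 7 -> 'd'

Best match: offset=3, length=2 (matching 'aa' starting at position 2)
LZ77 triple: (3, 2, 'd')


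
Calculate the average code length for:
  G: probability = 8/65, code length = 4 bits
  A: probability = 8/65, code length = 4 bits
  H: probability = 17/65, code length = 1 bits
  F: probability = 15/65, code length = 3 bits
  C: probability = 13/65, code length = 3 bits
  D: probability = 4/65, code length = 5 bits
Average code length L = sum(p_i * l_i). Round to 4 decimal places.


Weighted contributions p_i * l_i:
  G: (8/65) * 4 = 32/65
  A: (8/65) * 4 = 32/65
  H: (17/65) * 1 = 17/65
  F: (15/65) * 3 = 45/65
  C: (13/65) * 3 = 39/65
  D: (4/65) * 5 = 20/65
Sum = (32 + 32 + 17 + 45 + 39 + 20)/65 = 185/65

L = 185/65 = 2.8462 bits/symbol


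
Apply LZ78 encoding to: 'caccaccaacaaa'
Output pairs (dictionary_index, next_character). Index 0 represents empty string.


LZ78 encoding steps:
Dictionary: {0: ''}
Step 1: w='' (idx 0), next='c' -> output (0, 'c'), add 'c' as idx 1
Step 2: w='' (idx 0), next='a' -> output (0, 'a'), add 'a' as idx 2
Step 3: w='c' (idx 1), next='c' -> output (1, 'c'), add 'cc' as idx 3
Step 4: w='a' (idx 2), next='c' -> output (2, 'c'), add 'ac' as idx 4
Step 5: w='c' (idx 1), next='a' -> output (1, 'a'), add 'ca' as idx 5
Step 6: w='ac' (idx 4), next='a' -> output (4, 'a'), add 'aca' as idx 6
Step 7: w='a' (idx 2), next='a' -> output (2, 'a'), add 'aa' as idx 7


Encoded: [(0, 'c'), (0, 'a'), (1, 'c'), (2, 'c'), (1, 'a'), (4, 'a'), (2, 'a')]


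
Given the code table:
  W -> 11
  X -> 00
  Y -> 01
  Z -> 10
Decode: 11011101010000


Decoding:
11 -> W
01 -> Y
11 -> W
01 -> Y
01 -> Y
00 -> X
00 -> X


Result: WYWYYXX


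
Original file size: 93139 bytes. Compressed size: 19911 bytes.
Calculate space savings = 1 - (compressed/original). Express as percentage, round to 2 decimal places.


ratio = compressed/original = 19911/93139 = 0.213777
savings = 1 - ratio = 1 - 0.213777 = 0.786223
as a percentage: 0.786223 * 100 = 78.62%

Space savings = 1 - 19911/93139 = 78.62%


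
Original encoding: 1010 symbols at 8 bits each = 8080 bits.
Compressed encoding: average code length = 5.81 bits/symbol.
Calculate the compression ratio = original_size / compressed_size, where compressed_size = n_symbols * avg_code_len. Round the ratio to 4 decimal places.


original_size = n_symbols * orig_bits = 1010 * 8 = 8080 bits
compressed_size = n_symbols * avg_code_len = 1010 * 5.81 = 5868.1 bits
ratio = original_size / compressed_size = 8080 / 5868.1 = 1.3769

Compression ratio = 1.3769


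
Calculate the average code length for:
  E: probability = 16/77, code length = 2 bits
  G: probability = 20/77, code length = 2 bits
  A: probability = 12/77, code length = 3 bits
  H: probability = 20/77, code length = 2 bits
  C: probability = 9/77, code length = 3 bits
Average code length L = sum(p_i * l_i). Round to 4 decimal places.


Weighted contributions p_i * l_i:
  E: (16/77) * 2 = 32/77
  G: (20/77) * 2 = 40/77
  A: (12/77) * 3 = 36/77
  H: (20/77) * 2 = 40/77
  C: (9/77) * 3 = 27/77
Sum = (32 + 40 + 36 + 40 + 27)/77 = 175/77

L = 175/77 = 2.2727 bits/symbol


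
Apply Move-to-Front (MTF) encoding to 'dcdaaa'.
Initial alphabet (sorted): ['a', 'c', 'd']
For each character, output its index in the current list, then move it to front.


MTF encoding:
'd': index 2 in ['a', 'c', 'd'] -> ['d', 'a', 'c']
'c': index 2 in ['d', 'a', 'c'] -> ['c', 'd', 'a']
'd': index 1 in ['c', 'd', 'a'] -> ['d', 'c', 'a']
'a': index 2 in ['d', 'c', 'a'] -> ['a', 'd', 'c']
'a': index 0 in ['a', 'd', 'c'] -> ['a', 'd', 'c']
'a': index 0 in ['a', 'd', 'c'] -> ['a', 'd', 'c']


Output: [2, 2, 1, 2, 0, 0]


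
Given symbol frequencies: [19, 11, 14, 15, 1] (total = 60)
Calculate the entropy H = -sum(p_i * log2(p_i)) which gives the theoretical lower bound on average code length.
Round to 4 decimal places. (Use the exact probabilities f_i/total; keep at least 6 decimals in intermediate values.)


Per-symbol terms -p_i * log2(p_i) with p_i = f_i/60:
  p = 19/60 = 0.316667: log2(p) = -1.658963, -p*log2(p) = 0.525338
  p = 11/60 = 0.183333: log2(p) = -2.447459, -p*log2(p) = 0.448701
  p = 14/60 = 0.233333: log2(p) = -2.099536, -p*log2(p) = 0.489892
  p = 15/60 = 0.250000: log2(p) = -2.000000, -p*log2(p) = 0.500000
  p = 1/60 = 0.016667: log2(p) = -5.906891, -p*log2(p) = 0.098448
H = 0.525338 + 0.448701 + 0.489892 + 0.500000 + 0.098448 = 2.062379

H = 2.0624 bits/symbol


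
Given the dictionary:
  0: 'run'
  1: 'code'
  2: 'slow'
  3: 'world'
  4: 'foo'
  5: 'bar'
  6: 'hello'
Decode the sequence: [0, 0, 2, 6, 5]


Look up each index in the dictionary:
  0 -> 'run'
  0 -> 'run'
  2 -> 'slow'
  6 -> 'hello'
  5 -> 'bar'

Decoded: "run run slow hello bar"


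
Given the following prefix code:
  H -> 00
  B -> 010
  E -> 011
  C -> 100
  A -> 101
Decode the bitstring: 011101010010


Decoding step by step:
Bits 011 -> E
Bits 101 -> A
Bits 010 -> B
Bits 010 -> B


Decoded message: EABB


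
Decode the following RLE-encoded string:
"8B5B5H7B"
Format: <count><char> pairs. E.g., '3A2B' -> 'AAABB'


Expanding each <count><char> pair:
  8B -> 'BBBBBBBB'
  5B -> 'BBBBB'
  5H -> 'HHHHH'
  7B -> 'BBBBBBB'

Decoded = BBBBBBBBBBBBBHHHHHBBBBBBB


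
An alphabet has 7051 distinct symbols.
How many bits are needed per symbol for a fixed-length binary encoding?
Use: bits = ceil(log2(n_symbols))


log2(7051) = 12.7836
Bracket: 2^12 = 4096 < 7051 <= 2^13 = 8192
So ceil(log2(7051)) = 13

bits = ceil(log2(7051)) = ceil(12.7836) = 13 bits


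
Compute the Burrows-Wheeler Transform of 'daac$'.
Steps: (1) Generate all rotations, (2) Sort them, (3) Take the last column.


Rotations (sorted):
  0: $daac -> last char: c
  1: aac$d -> last char: d
  2: ac$da -> last char: a
  3: c$daa -> last char: a
  4: daac$ -> last char: $


BWT = cdaa$


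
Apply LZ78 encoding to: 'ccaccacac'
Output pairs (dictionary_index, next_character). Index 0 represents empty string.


LZ78 encoding steps:
Dictionary: {0: ''}
Step 1: w='' (idx 0), next='c' -> output (0, 'c'), add 'c' as idx 1
Step 2: w='c' (idx 1), next='a' -> output (1, 'a'), add 'ca' as idx 2
Step 3: w='c' (idx 1), next='c' -> output (1, 'c'), add 'cc' as idx 3
Step 4: w='' (idx 0), next='a' -> output (0, 'a'), add 'a' as idx 4
Step 5: w='ca' (idx 2), next='c' -> output (2, 'c'), add 'cac' as idx 5


Encoded: [(0, 'c'), (1, 'a'), (1, 'c'), (0, 'a'), (2, 'c')]


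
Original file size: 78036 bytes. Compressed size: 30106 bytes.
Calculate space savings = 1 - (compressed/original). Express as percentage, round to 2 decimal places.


ratio = compressed/original = 30106/78036 = 0.385796
savings = 1 - ratio = 1 - 0.385796 = 0.614204
as a percentage: 0.614204 * 100 = 61.42%

Space savings = 1 - 30106/78036 = 61.42%


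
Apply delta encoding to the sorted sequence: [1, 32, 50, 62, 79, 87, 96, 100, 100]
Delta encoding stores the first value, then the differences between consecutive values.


First value: 1
Deltas:
  32 - 1 = 31
  50 - 32 = 18
  62 - 50 = 12
  79 - 62 = 17
  87 - 79 = 8
  96 - 87 = 9
  100 - 96 = 4
  100 - 100 = 0


Delta encoded: [1, 31, 18, 12, 17, 8, 9, 4, 0]


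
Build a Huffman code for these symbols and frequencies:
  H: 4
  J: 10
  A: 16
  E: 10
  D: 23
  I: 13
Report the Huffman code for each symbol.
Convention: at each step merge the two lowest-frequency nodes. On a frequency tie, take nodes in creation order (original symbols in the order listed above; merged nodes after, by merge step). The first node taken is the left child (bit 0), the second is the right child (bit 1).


Huffman tree construction:
Step 1: Merge H(4) + J(10) = 14
Step 2: Merge E(10) + I(13) = 23
Step 3: Merge (H+J)(14) + A(16) = 30
Step 4: Merge D(23) + (E+I)(23) = 46
Step 5: Merge ((H+J)+A)(30) + (D+(E+I))(46) = 76
Read each symbol's code off the tree from the root (left child = 0, right child = 1).

Codes:
  H: 000 (length 3)
  J: 001 (length 3)
  A: 01 (length 2)
  E: 110 (length 3)
  D: 10 (length 2)
  I: 111 (length 3)
Average code length: 189/76 = 2.4868 bits/symbol


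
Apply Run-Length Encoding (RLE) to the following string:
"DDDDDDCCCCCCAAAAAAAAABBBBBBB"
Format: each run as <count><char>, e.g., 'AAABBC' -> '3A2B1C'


Scanning runs left to right:
  i=0: run of 'D' x 6 -> '6D'
  i=6: run of 'C' x 6 -> '6C'
  i=12: run of 'A' x 9 -> '9A'
  i=21: run of 'B' x 7 -> '7B'

RLE = 6D6C9A7B


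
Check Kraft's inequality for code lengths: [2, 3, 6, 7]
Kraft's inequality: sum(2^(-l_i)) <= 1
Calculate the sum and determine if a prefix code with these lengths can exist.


Sum = 2^(-2) + 2^(-3) + 2^(-6) + 2^(-7)
    = 0.25 + 0.125 + 0.015625 + 0.0078125
    = 51/128 = 0.3984375
Since 0.3984375 <= 1, Kraft's inequality IS satisfied.
A prefix code with these lengths CAN exist.

Kraft sum = 0.3984375. Satisfied.


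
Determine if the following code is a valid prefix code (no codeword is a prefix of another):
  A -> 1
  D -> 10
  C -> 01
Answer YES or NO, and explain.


Checking each pair (does one codeword prefix another?):
  A='1' vs D='10': prefix -- VIOLATION

NO -- this is NOT a valid prefix code. A (1) is a prefix of D (10).


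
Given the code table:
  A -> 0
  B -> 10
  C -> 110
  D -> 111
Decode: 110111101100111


Decoding:
110 -> C
111 -> D
10 -> B
110 -> C
0 -> A
111 -> D


Result: CDBCAD


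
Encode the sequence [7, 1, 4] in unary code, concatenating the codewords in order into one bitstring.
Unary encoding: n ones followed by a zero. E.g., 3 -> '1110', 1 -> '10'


Encode each number as n ones followed by a terminating 0:
  7 -> 11111110 (8 bits)
  1 -> 10 (2 bits)
  4 -> 11110 (5 bits)
Total length = 8 + 2 + 5 = 15 bits.

Unary([7, 1, 4]) = 111111101011110 (15 bits)


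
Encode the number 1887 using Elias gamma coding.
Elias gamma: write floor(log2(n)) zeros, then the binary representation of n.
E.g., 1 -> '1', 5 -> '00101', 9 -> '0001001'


num_bits = floor(log2(1887)) + 1 = 11
leading_zeros = num_bits - 1 = 10
binary(1887) = 11101011111

Elias gamma(1887) = '0000000000' + '11101011111' = 000000000011101011111 (21 bits)


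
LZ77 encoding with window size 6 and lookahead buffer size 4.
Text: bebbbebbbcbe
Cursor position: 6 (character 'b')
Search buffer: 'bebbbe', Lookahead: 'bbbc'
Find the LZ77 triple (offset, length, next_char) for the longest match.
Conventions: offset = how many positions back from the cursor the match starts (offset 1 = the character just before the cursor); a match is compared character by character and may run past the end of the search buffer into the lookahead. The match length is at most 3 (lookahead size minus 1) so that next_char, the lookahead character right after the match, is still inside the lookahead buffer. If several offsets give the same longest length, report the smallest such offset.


Try each offset into the search buffer:
  offset=1 (pos 5, char 'e'): match length 0
  offset=2 (pos 4, char 'b'): match length 1
  offset=3 (pos 3, char 'b'): match length 2
  offset=4 (pos 2, char 'b'): match length 3
  offset=5 (pos 1, char 'e'): match length 0
  offset=6 (pos 0, char 'b'): match length 1
Longest match has length 3 at offset 4.
next_char = character at position 6 + 3 = 9 -> 'c'

Best match: offset=4, length=3 (matching 'bbb' starting at position 2)
LZ77 triple: (4, 3, 'c')


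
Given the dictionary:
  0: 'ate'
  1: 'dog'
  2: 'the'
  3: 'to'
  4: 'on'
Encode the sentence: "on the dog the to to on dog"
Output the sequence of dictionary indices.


Look up each word in the dictionary:
  'on' -> 4
  'the' -> 2
  'dog' -> 1
  'the' -> 2
  'to' -> 3
  'to' -> 3
  'on' -> 4
  'dog' -> 1

Encoded: [4, 2, 1, 2, 3, 3, 4, 1]


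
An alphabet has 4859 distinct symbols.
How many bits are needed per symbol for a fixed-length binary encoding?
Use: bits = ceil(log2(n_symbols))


log2(4859) = 12.2464
Bracket: 2^12 = 4096 < 4859 <= 2^13 = 8192
So ceil(log2(4859)) = 13

bits = ceil(log2(4859)) = ceil(12.2464) = 13 bits


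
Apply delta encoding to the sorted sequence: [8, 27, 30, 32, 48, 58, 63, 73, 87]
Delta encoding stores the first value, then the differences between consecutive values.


First value: 8
Deltas:
  27 - 8 = 19
  30 - 27 = 3
  32 - 30 = 2
  48 - 32 = 16
  58 - 48 = 10
  63 - 58 = 5
  73 - 63 = 10
  87 - 73 = 14


Delta encoded: [8, 19, 3, 2, 16, 10, 5, 10, 14]


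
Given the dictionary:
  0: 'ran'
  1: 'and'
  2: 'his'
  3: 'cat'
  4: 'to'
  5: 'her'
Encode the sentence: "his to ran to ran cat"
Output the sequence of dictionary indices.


Look up each word in the dictionary:
  'his' -> 2
  'to' -> 4
  'ran' -> 0
  'to' -> 4
  'ran' -> 0
  'cat' -> 3

Encoded: [2, 4, 0, 4, 0, 3]


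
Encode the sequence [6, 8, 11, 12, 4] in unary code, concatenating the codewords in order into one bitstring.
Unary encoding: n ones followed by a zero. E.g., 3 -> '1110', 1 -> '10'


Encode each number as n ones followed by a terminating 0:
  6 -> 1111110 (7 bits)
  8 -> 111111110 (9 bits)
  11 -> 111111111110 (12 bits)
  12 -> 1111111111110 (13 bits)
  4 -> 11110 (5 bits)
Total length = 7 + 9 + 12 + 13 + 5 = 46 bits.

Unary([6, 8, 11, 12, 4]) = 1111110111111110111111111110111111111111011110 (46 bits)


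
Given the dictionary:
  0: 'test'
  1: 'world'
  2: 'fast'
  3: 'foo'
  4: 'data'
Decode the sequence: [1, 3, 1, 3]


Look up each index in the dictionary:
  1 -> 'world'
  3 -> 'foo'
  1 -> 'world'
  3 -> 'foo'

Decoded: "world foo world foo"


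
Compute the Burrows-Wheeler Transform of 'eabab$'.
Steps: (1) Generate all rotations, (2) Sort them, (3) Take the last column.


Rotations (sorted):
  0: $eabab -> last char: b
  1: ab$eab -> last char: b
  2: abab$e -> last char: e
  3: b$eaba -> last char: a
  4: bab$ea -> last char: a
  5: eabab$ -> last char: $


BWT = bbeaa$


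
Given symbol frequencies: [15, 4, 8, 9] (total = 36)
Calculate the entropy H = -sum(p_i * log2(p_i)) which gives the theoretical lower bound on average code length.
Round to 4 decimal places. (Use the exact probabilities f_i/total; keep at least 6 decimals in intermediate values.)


Per-symbol terms -p_i * log2(p_i) with p_i = f_i/36:
  p = 15/36 = 0.416667: log2(p) = -1.263034, -p*log2(p) = 0.526264
  p = 4/36 = 0.111111: log2(p) = -3.169925, -p*log2(p) = 0.352214
  p = 8/36 = 0.222222: log2(p) = -2.169925, -p*log2(p) = 0.482206
  p = 9/36 = 0.250000: log2(p) = -2.000000, -p*log2(p) = 0.500000
H = 0.526264 + 0.352214 + 0.482206 + 0.500000 = 1.860684

H = 1.8607 bits/symbol


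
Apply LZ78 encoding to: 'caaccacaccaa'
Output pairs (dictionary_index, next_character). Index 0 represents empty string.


LZ78 encoding steps:
Dictionary: {0: ''}
Step 1: w='' (idx 0), next='c' -> output (0, 'c'), add 'c' as idx 1
Step 2: w='' (idx 0), next='a' -> output (0, 'a'), add 'a' as idx 2
Step 3: w='a' (idx 2), next='c' -> output (2, 'c'), add 'ac' as idx 3
Step 4: w='c' (idx 1), next='a' -> output (1, 'a'), add 'ca' as idx 4
Step 5: w='ca' (idx 4), next='c' -> output (4, 'c'), add 'cac' as idx 5
Step 6: w='ca' (idx 4), next='a' -> output (4, 'a'), add 'caa' as idx 6


Encoded: [(0, 'c'), (0, 'a'), (2, 'c'), (1, 'a'), (4, 'c'), (4, 'a')]


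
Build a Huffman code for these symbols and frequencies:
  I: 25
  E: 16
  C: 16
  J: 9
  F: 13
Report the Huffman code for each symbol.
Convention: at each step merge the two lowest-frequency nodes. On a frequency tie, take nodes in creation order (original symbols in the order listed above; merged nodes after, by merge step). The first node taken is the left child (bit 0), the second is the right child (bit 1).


Huffman tree construction:
Step 1: Merge J(9) + F(13) = 22
Step 2: Merge E(16) + C(16) = 32
Step 3: Merge (J+F)(22) + I(25) = 47
Step 4: Merge (E+C)(32) + ((J+F)+I)(47) = 79
Read each symbol's code off the tree from the root (left child = 0, right child = 1).

Codes:
  I: 11 (length 2)
  E: 00 (length 2)
  C: 01 (length 2)
  J: 100 (length 3)
  F: 101 (length 3)
Average code length: 180/79 = 2.2785 bits/symbol


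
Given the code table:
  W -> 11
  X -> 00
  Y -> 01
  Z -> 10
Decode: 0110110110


Decoding:
01 -> Y
10 -> Z
11 -> W
01 -> Y
10 -> Z


Result: YZWYZ


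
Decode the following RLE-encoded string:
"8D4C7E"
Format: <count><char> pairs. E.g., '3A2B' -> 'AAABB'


Expanding each <count><char> pair:
  8D -> 'DDDDDDDD'
  4C -> 'CCCC'
  7E -> 'EEEEEEE'

Decoded = DDDDDDDDCCCCEEEEEEE


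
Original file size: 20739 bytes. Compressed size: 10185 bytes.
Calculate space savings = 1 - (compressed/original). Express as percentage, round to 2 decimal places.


ratio = compressed/original = 10185/20739 = 0.491104
savings = 1 - ratio = 1 - 0.491104 = 0.508896
as a percentage: 0.508896 * 100 = 50.89%

Space savings = 1 - 10185/20739 = 50.89%


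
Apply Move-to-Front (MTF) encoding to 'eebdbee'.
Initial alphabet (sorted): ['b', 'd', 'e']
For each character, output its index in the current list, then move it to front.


MTF encoding:
'e': index 2 in ['b', 'd', 'e'] -> ['e', 'b', 'd']
'e': index 0 in ['e', 'b', 'd'] -> ['e', 'b', 'd']
'b': index 1 in ['e', 'b', 'd'] -> ['b', 'e', 'd']
'd': index 2 in ['b', 'e', 'd'] -> ['d', 'b', 'e']
'b': index 1 in ['d', 'b', 'e'] -> ['b', 'd', 'e']
'e': index 2 in ['b', 'd', 'e'] -> ['e', 'b', 'd']
'e': index 0 in ['e', 'b', 'd'] -> ['e', 'b', 'd']


Output: [2, 0, 1, 2, 1, 2, 0]


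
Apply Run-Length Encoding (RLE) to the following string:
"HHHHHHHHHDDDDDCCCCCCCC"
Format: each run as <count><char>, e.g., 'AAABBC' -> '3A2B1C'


Scanning runs left to right:
  i=0: run of 'H' x 9 -> '9H'
  i=9: run of 'D' x 5 -> '5D'
  i=14: run of 'C' x 8 -> '8C'

RLE = 9H5D8C


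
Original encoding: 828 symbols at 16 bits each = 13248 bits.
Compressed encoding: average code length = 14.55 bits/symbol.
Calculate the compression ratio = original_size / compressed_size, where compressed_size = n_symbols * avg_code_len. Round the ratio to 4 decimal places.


original_size = n_symbols * orig_bits = 828 * 16 = 13248 bits
compressed_size = n_symbols * avg_code_len = 828 * 14.55 = 12047.4 bits
ratio = original_size / compressed_size = 13248 / 12047.4 = 1.0997

Compression ratio = 1.0997


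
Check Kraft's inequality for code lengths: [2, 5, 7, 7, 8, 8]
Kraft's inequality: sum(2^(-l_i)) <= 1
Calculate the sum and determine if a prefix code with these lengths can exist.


Sum = 2^(-2) + 2^(-5) + 2^(-7) + 2^(-7) + 2^(-8) + 2^(-8)
    = 0.25 + 0.03125 + 0.0078125 + 0.0078125 + 0.00390625 + 0.00390625
    = 78/256 = 0.3046875
Since 0.3046875 <= 1, Kraft's inequality IS satisfied.
A prefix code with these lengths CAN exist.

Kraft sum = 0.3046875. Satisfied.


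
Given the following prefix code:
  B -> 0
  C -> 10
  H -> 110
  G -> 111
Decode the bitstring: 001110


Decoding step by step:
Bits 0 -> B
Bits 0 -> B
Bits 111 -> G
Bits 0 -> B


Decoded message: BBGB


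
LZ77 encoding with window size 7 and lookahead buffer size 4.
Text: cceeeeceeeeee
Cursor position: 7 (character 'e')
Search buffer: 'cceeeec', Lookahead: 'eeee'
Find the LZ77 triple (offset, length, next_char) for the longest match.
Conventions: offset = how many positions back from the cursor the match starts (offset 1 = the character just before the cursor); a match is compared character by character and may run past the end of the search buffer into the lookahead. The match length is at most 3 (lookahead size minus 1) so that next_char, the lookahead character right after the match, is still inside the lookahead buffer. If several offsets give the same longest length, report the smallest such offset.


Try each offset into the search buffer:
  offset=1 (pos 6, char 'c'): match length 0
  offset=2 (pos 5, char 'e'): match length 1
  offset=3 (pos 4, char 'e'): match length 2
  offset=4 (pos 3, char 'e'): match length 3
  offset=5 (pos 2, char 'e'): match length 3
  offset=6 (pos 1, char 'c'): match length 0
  offset=7 (pos 0, char 'c'): match length 0
Longest match has length 3, found at offsets 4, 5; take the smallest, offset 4.
next_char = character at position 7 + 3 = 10 -> 'e'

Best match: offset=4, length=3 (matching 'eee' starting at position 3)
LZ77 triple: (4, 3, 'e')


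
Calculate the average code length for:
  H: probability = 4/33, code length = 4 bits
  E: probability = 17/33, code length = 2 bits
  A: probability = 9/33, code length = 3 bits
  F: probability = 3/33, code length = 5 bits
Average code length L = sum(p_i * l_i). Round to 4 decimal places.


Weighted contributions p_i * l_i:
  H: (4/33) * 4 = 16/33
  E: (17/33) * 2 = 34/33
  A: (9/33) * 3 = 27/33
  F: (3/33) * 5 = 15/33
Sum = (16 + 34 + 27 + 15)/33 = 92/33

L = 92/33 = 2.7879 bits/symbol


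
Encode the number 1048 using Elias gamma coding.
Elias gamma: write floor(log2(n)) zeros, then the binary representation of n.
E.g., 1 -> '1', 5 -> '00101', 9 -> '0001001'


num_bits = floor(log2(1048)) + 1 = 11
leading_zeros = num_bits - 1 = 10
binary(1048) = 10000011000

Elias gamma(1048) = '0000000000' + '10000011000' = 000000000010000011000 (21 bits)


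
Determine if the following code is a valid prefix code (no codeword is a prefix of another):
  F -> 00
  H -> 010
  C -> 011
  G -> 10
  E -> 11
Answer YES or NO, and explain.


Checking each pair (does one codeword prefix another?):
  F='00' vs H='010': no prefix
  F='00' vs C='011': no prefix
  F='00' vs G='10': no prefix
  F='00' vs E='11': no prefix
  H='010' vs F='00': no prefix
  H='010' vs C='011': no prefix
  H='010' vs G='10': no prefix
  H='010' vs E='11': no prefix
  C='011' vs F='00': no prefix
  C='011' vs H='010': no prefix
  C='011' vs G='10': no prefix
  C='011' vs E='11': no prefix
  G='10' vs F='00': no prefix
  G='10' vs H='010': no prefix
  G='10' vs C='011': no prefix
  G='10' vs E='11': no prefix
  E='11' vs F='00': no prefix
  E='11' vs H='010': no prefix
  E='11' vs C='011': no prefix
  E='11' vs G='10': no prefix
No violation found over all pairs.

YES -- this is a valid prefix code. No codeword is a prefix of any other codeword.


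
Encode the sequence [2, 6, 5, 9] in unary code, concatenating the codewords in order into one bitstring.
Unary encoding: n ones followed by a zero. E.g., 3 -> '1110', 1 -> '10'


Encode each number as n ones followed by a terminating 0:
  2 -> 110 (3 bits)
  6 -> 1111110 (7 bits)
  5 -> 111110 (6 bits)
  9 -> 1111111110 (10 bits)
Total length = 3 + 7 + 6 + 10 = 26 bits.

Unary([2, 6, 5, 9]) = 11011111101111101111111110 (26 bits)


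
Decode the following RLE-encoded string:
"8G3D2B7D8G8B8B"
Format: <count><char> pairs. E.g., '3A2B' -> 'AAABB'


Expanding each <count><char> pair:
  8G -> 'GGGGGGGG'
  3D -> 'DDD'
  2B -> 'BB'
  7D -> 'DDDDDDD'
  8G -> 'GGGGGGGG'
  8B -> 'BBBBBBBB'
  8B -> 'BBBBBBBB'

Decoded = GGGGGGGGDDDBBDDDDDDDGGGGGGGGBBBBBBBBBBBBBBBB


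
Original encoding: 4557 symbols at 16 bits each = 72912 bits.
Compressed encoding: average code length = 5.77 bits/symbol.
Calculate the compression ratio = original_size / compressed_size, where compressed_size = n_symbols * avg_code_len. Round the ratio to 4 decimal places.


original_size = n_symbols * orig_bits = 4557 * 16 = 72912 bits
compressed_size = n_symbols * avg_code_len = 4557 * 5.77 = 26293.89 bits
ratio = original_size / compressed_size = 72912 / 26293.89 = 2.773

Compression ratio = 2.773


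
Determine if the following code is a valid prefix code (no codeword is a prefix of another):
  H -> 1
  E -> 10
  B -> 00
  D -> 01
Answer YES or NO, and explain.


Checking each pair (does one codeword prefix another?):
  H='1' vs E='10': prefix -- VIOLATION

NO -- this is NOT a valid prefix code. H (1) is a prefix of E (10).


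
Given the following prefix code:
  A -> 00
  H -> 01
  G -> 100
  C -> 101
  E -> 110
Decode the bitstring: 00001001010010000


Decoding step by step:
Bits 00 -> A
Bits 00 -> A
Bits 100 -> G
Bits 101 -> C
Bits 00 -> A
Bits 100 -> G
Bits 00 -> A


Decoded message: AAGCAGA


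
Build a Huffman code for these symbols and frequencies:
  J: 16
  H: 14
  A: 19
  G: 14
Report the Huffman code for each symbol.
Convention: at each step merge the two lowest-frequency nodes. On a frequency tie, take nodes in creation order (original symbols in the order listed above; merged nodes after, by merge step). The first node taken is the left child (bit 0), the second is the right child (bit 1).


Huffman tree construction:
Step 1: Merge H(14) + G(14) = 28
Step 2: Merge J(16) + A(19) = 35
Step 3: Merge (H+G)(28) + (J+A)(35) = 63
Read each symbol's code off the tree from the root (left child = 0, right child = 1).

Codes:
  J: 10 (length 2)
  H: 00 (length 2)
  A: 11 (length 2)
  G: 01 (length 2)
Average code length: 126/63 = 2.0000 bits/symbol


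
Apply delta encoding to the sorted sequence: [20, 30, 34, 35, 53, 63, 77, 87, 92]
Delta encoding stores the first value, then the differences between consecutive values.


First value: 20
Deltas:
  30 - 20 = 10
  34 - 30 = 4
  35 - 34 = 1
  53 - 35 = 18
  63 - 53 = 10
  77 - 63 = 14
  87 - 77 = 10
  92 - 87 = 5


Delta encoded: [20, 10, 4, 1, 18, 10, 14, 10, 5]


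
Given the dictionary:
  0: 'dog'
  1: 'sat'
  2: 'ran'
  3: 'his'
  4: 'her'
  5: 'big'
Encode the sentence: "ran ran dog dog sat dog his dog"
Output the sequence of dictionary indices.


Look up each word in the dictionary:
  'ran' -> 2
  'ran' -> 2
  'dog' -> 0
  'dog' -> 0
  'sat' -> 1
  'dog' -> 0
  'his' -> 3
  'dog' -> 0

Encoded: [2, 2, 0, 0, 1, 0, 3, 0]


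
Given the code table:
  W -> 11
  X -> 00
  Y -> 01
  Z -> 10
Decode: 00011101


Decoding:
00 -> X
01 -> Y
11 -> W
01 -> Y


Result: XYWY


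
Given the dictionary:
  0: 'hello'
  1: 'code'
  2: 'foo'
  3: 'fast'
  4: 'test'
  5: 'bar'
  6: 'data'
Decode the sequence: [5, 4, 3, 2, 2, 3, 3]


Look up each index in the dictionary:
  5 -> 'bar'
  4 -> 'test'
  3 -> 'fast'
  2 -> 'foo'
  2 -> 'foo'
  3 -> 'fast'
  3 -> 'fast'

Decoded: "bar test fast foo foo fast fast"


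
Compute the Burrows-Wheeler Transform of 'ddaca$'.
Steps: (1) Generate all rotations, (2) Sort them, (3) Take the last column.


Rotations (sorted):
  0: $ddaca -> last char: a
  1: a$ddac -> last char: c
  2: aca$dd -> last char: d
  3: ca$dda -> last char: a
  4: daca$d -> last char: d
  5: ddaca$ -> last char: $


BWT = acdad$


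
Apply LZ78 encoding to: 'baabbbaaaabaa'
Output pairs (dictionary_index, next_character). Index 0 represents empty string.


LZ78 encoding steps:
Dictionary: {0: ''}
Step 1: w='' (idx 0), next='b' -> output (0, 'b'), add 'b' as idx 1
Step 2: w='' (idx 0), next='a' -> output (0, 'a'), add 'a' as idx 2
Step 3: w='a' (idx 2), next='b' -> output (2, 'b'), add 'ab' as idx 3
Step 4: w='b' (idx 1), next='b' -> output (1, 'b'), add 'bb' as idx 4
Step 5: w='a' (idx 2), next='a' -> output (2, 'a'), add 'aa' as idx 5
Step 6: w='aa' (idx 5), next='b' -> output (5, 'b'), add 'aab' as idx 6
Step 7: w='aa' (idx 5), end of input -> output (5, '')


Encoded: [(0, 'b'), (0, 'a'), (2, 'b'), (1, 'b'), (2, 'a'), (5, 'b'), (5, '')]


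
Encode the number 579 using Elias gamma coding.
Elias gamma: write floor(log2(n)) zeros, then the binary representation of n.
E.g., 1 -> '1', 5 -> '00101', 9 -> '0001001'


num_bits = floor(log2(579)) + 1 = 10
leading_zeros = num_bits - 1 = 9
binary(579) = 1001000011

Elias gamma(579) = '000000000' + '1001000011' = 0000000001001000011 (19 bits)


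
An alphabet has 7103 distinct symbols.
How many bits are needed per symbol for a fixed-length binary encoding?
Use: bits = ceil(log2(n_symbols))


log2(7103) = 12.7942
Bracket: 2^12 = 4096 < 7103 <= 2^13 = 8192
So ceil(log2(7103)) = 13

bits = ceil(log2(7103)) = ceil(12.7942) = 13 bits


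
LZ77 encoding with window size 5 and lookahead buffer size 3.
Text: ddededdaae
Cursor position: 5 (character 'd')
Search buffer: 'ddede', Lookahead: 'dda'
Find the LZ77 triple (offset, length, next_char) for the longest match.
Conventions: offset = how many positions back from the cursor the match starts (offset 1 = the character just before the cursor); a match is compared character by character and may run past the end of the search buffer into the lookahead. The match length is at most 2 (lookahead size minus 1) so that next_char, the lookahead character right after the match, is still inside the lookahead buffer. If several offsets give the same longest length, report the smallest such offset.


Try each offset into the search buffer:
  offset=1 (pos 4, char 'e'): match length 0
  offset=2 (pos 3, char 'd'): match length 1
  offset=3 (pos 2, char 'e'): match length 0
  offset=4 (pos 1, char 'd'): match length 1
  offset=5 (pos 0, char 'd'): match length 2
Longest match has length 2 at offset 5.
next_char = character at position 5 + 2 = 7 -> 'a'

Best match: offset=5, length=2 (matching 'dd' starting at position 0)
LZ77 triple: (5, 2, 'a')


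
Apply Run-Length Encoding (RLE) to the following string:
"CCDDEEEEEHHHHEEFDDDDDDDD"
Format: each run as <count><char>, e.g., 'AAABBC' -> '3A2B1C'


Scanning runs left to right:
  i=0: run of 'C' x 2 -> '2C'
  i=2: run of 'D' x 2 -> '2D'
  i=4: run of 'E' x 5 -> '5E'
  i=9: run of 'H' x 4 -> '4H'
  i=13: run of 'E' x 2 -> '2E'
  i=15: run of 'F' x 1 -> '1F'
  i=16: run of 'D' x 8 -> '8D'

RLE = 2C2D5E4H2E1F8D


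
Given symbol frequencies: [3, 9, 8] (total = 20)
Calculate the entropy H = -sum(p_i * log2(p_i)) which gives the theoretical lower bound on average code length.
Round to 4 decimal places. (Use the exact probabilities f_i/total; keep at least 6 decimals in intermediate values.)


Per-symbol terms -p_i * log2(p_i) with p_i = f_i/20:
  p = 3/20 = 0.150000: log2(p) = -2.736966, -p*log2(p) = 0.410545
  p = 9/20 = 0.450000: log2(p) = -1.152003, -p*log2(p) = 0.518401
  p = 8/20 = 0.400000: log2(p) = -1.321928, -p*log2(p) = 0.528771
H = 0.410545 + 0.518401 + 0.528771 = 1.457717

H = 1.4577 bits/symbol


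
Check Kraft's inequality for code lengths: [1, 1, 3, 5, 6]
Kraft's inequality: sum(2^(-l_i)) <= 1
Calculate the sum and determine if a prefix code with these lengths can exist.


Sum = 2^(-1) + 2^(-1) + 2^(-3) + 2^(-5) + 2^(-6)
    = 0.5 + 0.5 + 0.125 + 0.03125 + 0.015625
    = 75/64 = 1.171875
Since 1.171875 > 1, Kraft's inequality is NOT satisfied.
A prefix code with these lengths CANNOT exist.

Kraft sum = 1.171875. Not satisfied.


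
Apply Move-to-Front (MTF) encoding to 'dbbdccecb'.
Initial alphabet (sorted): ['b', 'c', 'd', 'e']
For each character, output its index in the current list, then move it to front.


MTF encoding:
'd': index 2 in ['b', 'c', 'd', 'e'] -> ['d', 'b', 'c', 'e']
'b': index 1 in ['d', 'b', 'c', 'e'] -> ['b', 'd', 'c', 'e']
'b': index 0 in ['b', 'd', 'c', 'e'] -> ['b', 'd', 'c', 'e']
'd': index 1 in ['b', 'd', 'c', 'e'] -> ['d', 'b', 'c', 'e']
'c': index 2 in ['d', 'b', 'c', 'e'] -> ['c', 'd', 'b', 'e']
'c': index 0 in ['c', 'd', 'b', 'e'] -> ['c', 'd', 'b', 'e']
'e': index 3 in ['c', 'd', 'b', 'e'] -> ['e', 'c', 'd', 'b']
'c': index 1 in ['e', 'c', 'd', 'b'] -> ['c', 'e', 'd', 'b']
'b': index 3 in ['c', 'e', 'd', 'b'] -> ['b', 'c', 'e', 'd']


Output: [2, 1, 0, 1, 2, 0, 3, 1, 3]


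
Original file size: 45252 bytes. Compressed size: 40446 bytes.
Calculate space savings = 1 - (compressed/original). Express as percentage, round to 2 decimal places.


ratio = compressed/original = 40446/45252 = 0.893795
savings = 1 - ratio = 1 - 0.893795 = 0.106205
as a percentage: 0.106205 * 100 = 10.62%

Space savings = 1 - 40446/45252 = 10.62%


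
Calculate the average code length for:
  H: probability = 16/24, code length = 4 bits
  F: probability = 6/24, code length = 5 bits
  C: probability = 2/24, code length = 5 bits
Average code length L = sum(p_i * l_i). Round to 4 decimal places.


Weighted contributions p_i * l_i:
  H: (16/24) * 4 = 64/24
  F: (6/24) * 5 = 30/24
  C: (2/24) * 5 = 10/24
Sum = (64 + 30 + 10)/24 = 104/24

L = 104/24 = 4.3333 bits/symbol


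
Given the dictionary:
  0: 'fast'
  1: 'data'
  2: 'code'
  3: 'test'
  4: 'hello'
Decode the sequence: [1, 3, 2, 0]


Look up each index in the dictionary:
  1 -> 'data'
  3 -> 'test'
  2 -> 'code'
  0 -> 'fast'

Decoded: "data test code fast"
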